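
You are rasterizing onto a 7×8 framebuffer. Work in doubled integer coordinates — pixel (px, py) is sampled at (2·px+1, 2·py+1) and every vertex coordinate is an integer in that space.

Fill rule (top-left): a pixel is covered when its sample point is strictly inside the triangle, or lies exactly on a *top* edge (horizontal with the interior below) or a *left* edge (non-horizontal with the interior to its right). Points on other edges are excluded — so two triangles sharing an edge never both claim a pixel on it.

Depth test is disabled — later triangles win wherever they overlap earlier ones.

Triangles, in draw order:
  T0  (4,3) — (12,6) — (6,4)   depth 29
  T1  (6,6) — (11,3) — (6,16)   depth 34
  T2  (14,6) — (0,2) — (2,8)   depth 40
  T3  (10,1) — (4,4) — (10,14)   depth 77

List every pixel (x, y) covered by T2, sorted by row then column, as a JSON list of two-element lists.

T0:
  2·area = 2
  edge (4, 3)→(12, 6): d=(8,3) right/bottom  bias=-1
  edge (12, 6)→(6, 4): d=(-6,-2) top-left  bias=+0
  edge (6, 4)→(4, 3): d=(-2,-1) top-left  bias=+0
    (1,1)@(3, 3): e=[3,0,-1] → ·  [on edge]
    (4,2)@(9, 5): e=[1,0,1] → █  [on edge]
    (5,2)@(11, 5): e=[-5,4,3] → ·
    (4,3)@(9, 7): e=[17,-12,-3] → ·
  covered (1 px):
    · · · · · · ·
    · · · · · · ·
    · · · · █ · ·
    · · · · · · ·
    · · · · · · ·
    · · · · · · ·
    · · · · · · ·
    · · · · · · ·
T1:
  2·area = 50
  edge (6, 6)→(11, 3): d=(5,-3) top-left  bias=+0
  edge (11, 3)→(6, 16): d=(-5,13) right/bottom  bias=-1
  edge (6, 16)→(6, 6): d=(0,-10) top-left  bias=+0
    (5,1)@(11, 3): e=[0,0,50] → ·  [on edge]
    (4,2)@(9, 5): e=[4,16,30] → █
    (5,2)@(11, 5): e=[10,-10,50] → ·
    (3,3)@(7, 7): e=[8,32,10] → █
    (5,3)@(11, 7): e=[20,-20,50] → ·
    (0,4)@(1, 9): e=[0,100,-50] → ·  [on edge]
    (3,4)@(7, 9): e=[18,22,10] → █
    (4,4)@(9, 9): e=[24,-4,30] → ·
    (3,5)@(7, 11): e=[28,12,10] → █
    (4,5)@(9, 11): e=[34,-14,30] → ·
    (3,6)@(7, 13): e=[38,2,10] → █
    (4,6)@(9, 13): e=[44,-24,30] → ·
  covered (6 px):
    · · · · · · ·
    · · · · · · ·
    · · · · █ · ·
    · · · █ █ · ·
    · · · █ · · ·
    · · · █ · · ·
    · · · █ · · ·
    · · · · · · ·
T2:
  2·area = 76  (B↔C swapped to make it positive)
  edge (14, 6)→(2, 8): d=(-12,2) right/bottom  bias=-1
  edge (2, 8)→(0, 2): d=(-2,-6) top-left  bias=+0
  edge (0, 2)→(14, 6): d=(14,4) right/bottom  bias=-1
    (0,1)@(1, 3): e=[62,4,10] → █
    (1,1)@(3, 3): e=[58,16,2] → █
    (2,1)@(5, 3): e=[54,28,-6] → ·
    (0,2)@(1, 5): e=[38,0,38] → █  [on edge]
    (2,2)@(5, 5): e=[30,24,22] → █
    (3,2)@(7, 5): e=[26,36,14] → █
    (4,2)@(9, 5): e=[22,48,6] → █
    (5,2)@(11, 5): e=[18,60,-2] → ·
    (0,3)@(1, 7): e=[14,-4,66] → ·
    (1,3)@(3, 7): e=[10,8,58] → █
    (4,3)@(9, 7): e=[-2,44,34] → ·
    (1,4)@(3, 9): e=[-14,4,86] → ·
    (1,5)@(3, 11): e=[-38,0,114] → ·  [on edge]
  covered (10 px):
    · · · · · · ·
    █ █ · · · · ·
    █ █ █ █ █ · ·
    · █ █ █ · · ·
    · · · · · · ·
    · · · · · · ·
    · · · · · · ·
    · · · · · · ·
T3:
  2·area = 78  (B↔C swapped to make it positive)
  edge (10, 1)→(10, 14): d=(0,13) right/bottom  bias=-1
  edge (10, 14)→(4, 4): d=(-6,-10) top-left  bias=+0
  edge (4, 4)→(10, 1): d=(6,-3) top-left  bias=+0
    (3,1)@(7, 3): e=[39,36,3] → █
    (4,1)@(9, 3): e=[13,56,9] → █
    (5,1)@(11, 3): e=[-13,76,15] → ·
    (2,2)@(5, 5): e=[65,4,9] → █
    (5,2)@(11, 5): e=[-13,64,27] → ·
    (2,3)@(5, 7): e=[65,-8,21] → ·
    (3,3)@(7, 7): e=[39,12,27] → █
    (5,3)@(11, 7): e=[-13,52,39] → ·
    (3,4)@(7, 9): e=[39,0,39] → █  [on edge]
    (5,4)@(11, 9): e=[-13,40,51] → ·
    (3,5)@(7, 11): e=[39,-12,51] → ·
    (4,5)@(9, 11): e=[13,8,57] → █
  covered (10 px):
    · · · · · · ·
    · · · █ █ · ·
    · · █ █ █ · ·
    · · · █ █ · ·
    · · · █ █ · ·
    · · · · █ · ·
    · · · · · · ·
    · · · · · · ·

Final: [[0,1],[1,1],[0,2],[1,2],[2,2],[3,2],[4,2],[1,3],[2,3],[3,3]]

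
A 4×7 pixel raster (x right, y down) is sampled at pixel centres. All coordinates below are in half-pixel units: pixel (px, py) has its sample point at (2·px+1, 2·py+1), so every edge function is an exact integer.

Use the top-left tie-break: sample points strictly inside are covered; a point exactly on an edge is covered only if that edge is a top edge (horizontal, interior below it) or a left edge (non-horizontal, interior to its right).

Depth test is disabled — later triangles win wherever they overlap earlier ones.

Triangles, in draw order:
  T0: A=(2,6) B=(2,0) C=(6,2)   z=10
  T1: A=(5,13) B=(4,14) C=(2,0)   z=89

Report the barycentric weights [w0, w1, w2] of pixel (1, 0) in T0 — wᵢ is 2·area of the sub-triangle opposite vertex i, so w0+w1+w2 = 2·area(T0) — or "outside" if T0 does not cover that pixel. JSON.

T0:
  2·area = 24
  edge (2, 6)→(2, 0): d=(0,-6) top-left  bias=+0
  edge (2, 0)→(6, 2): d=(4,2) right/bottom  bias=-1
  edge (6, 2)→(2, 6): d=(-4,4) right/bottom  bias=-1
    (1,0)@(3, 1): e=[6,2,16] → █
    (2,0)@(5, 1): e=[18,-2,8] → ·
    (3,0)@(7, 1): e=[30,-6,0] → ·  [on edge]
    (1,1)@(3, 3): e=[6,10,8] → █
    (2,1)@(5, 3): e=[18,6,0] → ·  [on edge]
    (1,2)@(3, 5): e=[6,18,0] → ·  [on edge]
    (0,3)@(1, 7): e=[-6,30,0] → ·  [on edge]
  covered (2 px):
    · █ · ·
    · █ · ·
    · · · ·
    · · · ·
    · · · ·
    · · · ·
    · · · ·
T1:
  2·area = 16
  edge (5, 13)→(4, 14): d=(-1,1) right/bottom  bias=-1
  edge (4, 14)→(2, 0): d=(-2,-14) top-left  bias=+0
  edge (2, 0)→(5, 13): d=(3,13) right/bottom  bias=-1
    (1,2)@(3, 5): e=[10,4,2] → █
    (2,2)@(5, 5): e=[8,32,-24] → ·
    (1,3)@(3, 7): e=[8,0,8] → █  [on edge]
    (2,3)@(5, 7): e=[6,28,-18] → ·
    (1,4)@(3, 9): e=[6,-4,14] → ·
    (3,5)@(7, 11): e=[0,48,-32] → ·  [on edge]
    (2,6)@(5, 13): e=[0,16,0] → ·  [on edge]
  covered (2 px):
    · · · ·
    · · · ·
    · █ · ·
    · █ · ·
    · · · ·
    · · · ·
    · · · ·

Final: [2,16,6]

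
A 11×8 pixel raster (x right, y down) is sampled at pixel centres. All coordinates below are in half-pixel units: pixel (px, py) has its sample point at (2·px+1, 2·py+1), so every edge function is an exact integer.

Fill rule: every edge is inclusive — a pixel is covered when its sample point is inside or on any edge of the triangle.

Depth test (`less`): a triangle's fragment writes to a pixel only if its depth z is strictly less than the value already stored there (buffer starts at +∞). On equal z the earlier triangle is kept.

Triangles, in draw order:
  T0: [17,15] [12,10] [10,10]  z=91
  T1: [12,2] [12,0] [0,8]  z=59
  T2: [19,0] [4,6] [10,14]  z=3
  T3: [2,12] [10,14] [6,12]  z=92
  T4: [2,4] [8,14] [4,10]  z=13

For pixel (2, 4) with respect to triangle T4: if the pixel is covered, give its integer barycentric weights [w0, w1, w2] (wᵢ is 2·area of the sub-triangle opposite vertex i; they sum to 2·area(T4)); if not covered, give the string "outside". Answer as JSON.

T0:
  2·area = 10  (B↔C swapped to make it positive)
  edge (17, 15)→(10, 10): d=(-7,-5) inclusive
  edge (10, 10)→(12, 10): d=(2,0) inclusive
  edge (12, 10)→(17, 15): d=(5,5) inclusive
    (1,0)@(3, 1): e=[28,-18,0] → ·  [on edge]
    (2,1)@(5, 3): e=[24,-14,0] → ·  [on edge]
    (1,2)@(3, 5): e=[0,-10,20] → ·  [on edge]
    (3,2)@(7, 5): e=[20,-10,0] → ·  [on edge]
    (4,3)@(9, 7): e=[16,-6,0] → ·  [on edge]
    (5,4)@(11, 9): e=[12,-2,0] → ·  [on edge]
    (6,5)@(13, 11): e=[8,2,0] → █  [on edge]
    (7,5)@(15, 11): e=[18,2,-10] → ·
    (6,6)@(13, 13): e=[-6,6,10] → ·
    (7,6)@(15, 13): e=[4,6,0] → █  [on edge]
    (8,6)@(17, 13): e=[14,6,-10] → ·
    (7,7)@(15, 15): e=[-10,10,10] → ·
    (8,7)@(17, 15): e=[0,10,0] → █  [on edge]
  covered (3 px):
    · · · · · · · · · · ·
    · · · · · · · · · · ·
    · · · · · · · · · · ·
    · · · · · · · · · · ·
    · · · · · · · · · · ·
    · · · · · · █ · · · ·
    · · · · · · · █ · · ·
    · · · · · · · · █ · ·
T1:
  2·area = 24  (B↔C swapped to make it positive)
  edge (12, 2)→(0, 8): d=(-12,6) inclusive
  edge (0, 8)→(12, 0): d=(12,-8) inclusive
  edge (12, 0)→(12, 2): d=(0,2) inclusive
    (5,0)@(11, 1): e=[18,4,2] → █
    (6,0)@(13, 1): e=[6,20,-2] → ·
    (4,1)@(9, 3): e=[6,12,6] → █
    (5,1)@(11, 3): e=[-6,28,2] → ·
    (2,2)@(5, 5): e=[6,4,14] → █
    (3,2)@(7, 5): e=[-6,20,10] → ·
    (4,2)@(9, 5): e=[-18,36,6] → ·
    (2,3)@(5, 7): e=[-18,28,14] → ·
  covered (3 px):
    · · · · · █ · · · · ·
    · · · · █ · · · · · ·
    · · █ · · · · · · · ·
    · · · · · · · · · · ·
    · · · · · · · · · · ·
    · · · · · · · · · · ·
    · · · · · · · · · · ·
    · · · · · · · · · · ·
T2:
  2·area = 156  (B↔C swapped to make it positive)
  edge (19, 0)→(10, 14): d=(-9,14) inclusive
  edge (10, 14)→(4, 6): d=(-6,-8) inclusive
  edge (4, 6)→(19, 0): d=(15,-6) inclusive
    (8,0)@(17, 1): e=[19,134,3] → █
    (9,0)@(19, 1): e=[-9,150,15] → ·
    (6,1)@(13, 3): e=[57,90,9] → █
    (7,1)@(15, 3): e=[29,106,21] → █
    (9,1)@(19, 3): e=[-27,138,45] → ·
    (3,2)@(7, 5): e=[123,30,3] → █
    (4,2)@(9, 5): e=[95,46,15] → █
    (5,2)@(11, 5): e=[67,62,27] → █
    (8,2)@(17, 5): e=[-17,110,63] → ·
    (2,3)@(5, 7): e=[133,2,21] → █
    (7,3)@(15, 7): e=[-7,82,81] → ·
    (2,4)@(5, 9): e=[115,-10,51] → ·
  covered (20 px):
    · · · · · · · · █ · ·
    · · · · · · █ █ █ · ·
    · · · █ █ █ █ █ · · ·
    · · █ █ █ █ █ · · · ·
    · · · █ █ █ █ · · · ·
    · · · · █ █ · · · · ·
    · · · · · · · · · · ·
    · · · · · · · · · · ·
T3:
  2·area = 8  (B↔C swapped to make it positive)
  edge (2, 12)→(6, 12): d=(4,0) inclusive
  edge (6, 12)→(10, 14): d=(4,2) inclusive
  edge (10, 14)→(2, 12): d=(-8,-2) inclusive
    (3,6)@(7, 13): e=[4,2,2] → █
    (4,6)@(9, 13): e=[4,-2,6] → ·
    (3,7)@(7, 15): e=[12,10,-14] → ·
  covered (1 px):
    · · · · · · · · · · ·
    · · · · · · · · · · ·
    · · · · · · · · · · ·
    · · · · · · · · · · ·
    · · · · · · · · · · ·
    · · · · · · · · · · ·
    · · · █ · · · · · · ·
    · · · · · · · · · · ·
T4:
  2·area = 16
  edge (2, 4)→(8, 14): d=(6,10) inclusive
  edge (8, 14)→(4, 10): d=(-4,-4) inclusive
  edge (4, 10)→(2, 4): d=(-2,-6) inclusive
    (0,0)@(1, 1): e=[-8,24,0] → ·  [on edge]
    (0,3)@(1, 7): e=[28,0,-12] → ·  [on edge]
    (1,3)@(3, 7): e=[8,8,0] → █  [on edge]
    (2,3)@(5, 7): e=[-12,16,12] → ·
    (1,4)@(3, 9): e=[20,0,-4] → ·  [on edge]
    (2,4)@(5, 9): e=[0,8,8] → █  [on edge]
    (3,4)@(7, 9): e=[-20,16,20] → ·
    (2,5)@(5, 11): e=[12,0,4] → █  [on edge]
    (3,5)@(7, 11): e=[-8,8,16] → ·
    (2,6)@(5, 13): e=[24,-8,0] → ·  [on edge]
    (3,6)@(7, 13): e=[4,0,12] → █  [on edge]
    (4,6)@(9, 13): e=[-16,8,24] → ·
    (4,7)@(9, 15): e=[-4,0,20] → ·  [on edge]
  covered (4 px):
    · · · · · · · · · · ·
    · · · · · · · · · · ·
    · · · · · · · · · · ·
    · █ · · · · · · · · ·
    · · █ · · · · · · · ·
    · · █ · · · · · · · ·
    · · · █ · · · · · · ·
    · · · · · · · · · · ·

Final: [8,8,0]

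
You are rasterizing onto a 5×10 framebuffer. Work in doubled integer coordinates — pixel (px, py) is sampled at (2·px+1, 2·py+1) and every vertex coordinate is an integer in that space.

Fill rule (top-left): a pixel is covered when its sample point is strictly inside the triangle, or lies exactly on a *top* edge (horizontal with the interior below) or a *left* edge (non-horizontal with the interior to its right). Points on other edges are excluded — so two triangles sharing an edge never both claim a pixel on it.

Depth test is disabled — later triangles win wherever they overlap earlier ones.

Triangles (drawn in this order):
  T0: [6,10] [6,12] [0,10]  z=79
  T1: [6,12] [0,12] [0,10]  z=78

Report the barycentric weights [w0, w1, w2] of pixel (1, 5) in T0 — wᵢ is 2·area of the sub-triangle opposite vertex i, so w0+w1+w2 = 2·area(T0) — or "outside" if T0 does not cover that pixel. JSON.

T0:
  2·area = 12
  edge (6, 10)→(6, 12): d=(0,2) right/bottom  bias=-1
  edge (6, 12)→(0, 10): d=(-6,-2) top-left  bias=+0
  edge (0, 10)→(6, 10): d=(6,0) top-left  bias=+0
    (1,5)@(3, 11): e=[6,0,6] → █  [on edge]
    (2,5)@(5, 11): e=[2,4,6] → █
    (3,5)@(7, 11): e=[-2,8,6] → ·
    (1,6)@(3, 13): e=[6,-12,18] → ·
    (2,6)@(5, 13): e=[2,-8,18] → ·
    (4,6)@(9, 13): e=[-6,0,18] → ·  [on edge]
  covered (2 px):
    · · · · ·
    · · · · ·
    · · · · ·
    · · · · ·
    · · · · ·
    · █ █ · ·
    · · · · ·
    · · · · ·
    · · · · ·
    · · · · ·
T1:
  2·area = 12
  edge (6, 12)→(0, 12): d=(-6,0) right/bottom  bias=-1
  edge (0, 12)→(0, 10): d=(0,-2) top-left  bias=+0
  edge (0, 10)→(6, 12): d=(6,2) right/bottom  bias=-1
    (0,5)@(1, 11): e=[6,2,4] → █
    (1,5)@(3, 11): e=[6,6,0] → ·  [on edge]
    (0,6)@(1, 13): e=[-6,2,16] → ·
    (4,6)@(9, 13): e=[-6,18,0] → ·  [on edge]
  covered (1 px):
    · · · · ·
    · · · · ·
    · · · · ·
    · · · · ·
    · · · · ·
    █ · · · ·
    · · · · ·
    · · · · ·
    · · · · ·
    · · · · ·

Result: [0,6,6]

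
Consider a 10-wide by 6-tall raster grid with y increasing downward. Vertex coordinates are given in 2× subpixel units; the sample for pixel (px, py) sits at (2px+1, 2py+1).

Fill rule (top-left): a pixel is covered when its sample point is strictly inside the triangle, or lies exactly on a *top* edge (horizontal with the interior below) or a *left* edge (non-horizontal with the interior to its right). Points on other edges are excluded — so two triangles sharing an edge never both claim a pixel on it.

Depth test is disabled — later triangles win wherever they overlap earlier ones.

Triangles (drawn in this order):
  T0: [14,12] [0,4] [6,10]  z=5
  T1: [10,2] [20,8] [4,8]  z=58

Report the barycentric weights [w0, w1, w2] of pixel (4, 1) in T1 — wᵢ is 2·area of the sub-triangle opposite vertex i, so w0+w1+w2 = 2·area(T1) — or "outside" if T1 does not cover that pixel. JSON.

T0:
  2·area = 36  (B↔C swapped to make it positive)
  edge (14, 12)→(6, 10): d=(-8,-2) top-left  bias=+0
  edge (6, 10)→(0, 4): d=(-6,-6) top-left  bias=+0
  edge (0, 4)→(14, 12): d=(14,8) right/bottom  bias=-1
    (0,2)@(1, 5): e=[30,0,6] → X  [on edge]
    (1,2)@(3, 5): e=[34,12,-10] → .
    (0,3)@(1, 7): e=[14,-12,34] → .
    (1,3)@(3, 7): e=[18,0,18] → X  [on edge]
    (2,3)@(5, 7): e=[22,12,2] → X
    (3,3)@(7, 7): e=[26,24,-14] → .
    (1,4)@(3, 9): e=[2,-12,46] → .
    (2,4)@(5, 9): e=[6,0,30] → X  [on edge]
    (3,4)@(7, 9): e=[10,12,14] → X
    (4,4)@(9, 9): e=[14,24,-2] → .
    (2,5)@(5, 11): e=[-10,-12,58] → .
    (3,5)@(7, 11): e=[-6,0,42] → .  [on edge]
  covered (6 px):
    . . . . . . . . . .
    . . . . . . . . . .
    X . . . . . . . . .
    . X X . . . . . . .
    . . X X . . . . . .
    . . . . . X . . . .
T1:
  2·area = 96
  edge (10, 2)→(20, 8): d=(10,6) right/bottom  bias=-1
  edge (20, 8)→(4, 8): d=(-16,0) right/bottom  bias=-1
  edge (4, 8)→(10, 2): d=(6,-6) top-left  bias=+0
    (5,0)@(11, 1): e=[-16,112,0] → .  [on edge]
    (4,1)@(9, 3): e=[16,80,0] → X  [on edge]
    (5,1)@(11, 3): e=[4,80,12] → X
    (6,1)@(13, 3): e=[-8,80,24] → .
    (3,2)@(7, 5): e=[48,48,0] → X  [on edge]
    (6,2)@(13, 5): e=[12,48,36] → X
    (7,2)@(15, 5): e=[0,48,48] → .  [on edge]
    (2,3)@(5, 7): e=[80,16,0] → X  [on edge]
    (7,3)@(15, 7): e=[20,16,60] → X
    (8,3)@(17, 7): e=[8,16,72] → X
    (9,3)@(19, 7): e=[-4,16,84] → .
    (1,4)@(3, 9): e=[112,-16,0] → .  [on edge]
    (0,5)@(1, 11): e=[144,-48,0] → .  [on edge]
  covered (13 px):
    . . . . . . . . . .
    . . . . X X . . . .
    . . . X X X X . . .
    . . X X X X X X X .
    . . . . . . . . . .
    . . . . . . . . . .

Result: [80,0,16]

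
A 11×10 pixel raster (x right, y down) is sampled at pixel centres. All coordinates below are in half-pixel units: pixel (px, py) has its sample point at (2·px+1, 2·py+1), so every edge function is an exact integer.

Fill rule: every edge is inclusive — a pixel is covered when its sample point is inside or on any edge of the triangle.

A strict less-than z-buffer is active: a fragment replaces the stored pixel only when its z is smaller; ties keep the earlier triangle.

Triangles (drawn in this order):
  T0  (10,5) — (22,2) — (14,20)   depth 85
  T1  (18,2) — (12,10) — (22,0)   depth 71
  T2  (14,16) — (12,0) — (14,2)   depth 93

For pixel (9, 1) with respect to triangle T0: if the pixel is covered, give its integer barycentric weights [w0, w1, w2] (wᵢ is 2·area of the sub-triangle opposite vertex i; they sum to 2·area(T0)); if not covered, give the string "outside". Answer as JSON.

T0:
  2·area = 192
  edge (10, 5)→(22, 2): d=(12,-3) inclusive
  edge (22, 2)→(14, 20): d=(-8,18) inclusive
  edge (14, 20)→(10, 5): d=(-4,-15) inclusive
    (9,1)@(19, 3): e=[3,46,143] → X
    (10,1)@(21, 3): e=[9,10,173] → X
    (5,2)@(11, 5): e=[3,174,15] → X
    (6,2)@(13, 5): e=[9,138,45] → X
    (7,2)@(15, 5): e=[15,102,75] → X
    (8,2)@(17, 5): e=[21,66,105] → X
    (10,2)@(21, 5): e=[33,-6,165] → .
    (5,3)@(11, 7): e=[27,158,7] → X
    (10,3)@(21, 7): e=[57,-22,157] → .
    (5,4)@(11, 9): e=[51,142,-1] → .
    (6,4)@(13, 9): e=[57,106,29] → X
    (9,4)@(19, 9): e=[75,-2,119] → .
  covered (24 px):
    . . . . . . . . . . .
    . . . . . . . . . X X
    . . . . . X X X X X .
    . . . . . X X X X X .
    . . . . . . X X X . .
    . . . . . . X X X . .
    . . . . . . X X X . .
    . . . . . . X X . . .
    . . . . . . . X . . .
    . . . . . . . . . . .
T1:
  2·area = 20  (B↔C swapped to make it positive)
  edge (18, 2)→(22, 0): d=(4,-2) inclusive
  edge (22, 0)→(12, 10): d=(-10,10) inclusive
  edge (12, 10)→(18, 2): d=(6,-8) inclusive
    (10,0)@(21, 1): e=[2,0,18] → X  [on edge]
    (9,1)@(19, 3): e=[6,0,14] → X  [on edge]
    (10,1)@(21, 3): e=[10,-20,30] → .
    (8,2)@(17, 5): e=[10,0,10] → X  [on edge]
    (9,2)@(19, 5): e=[14,-20,26] → .
    (7,3)@(15, 7): e=[14,0,6] → X  [on edge]
    (8,3)@(17, 7): e=[18,-20,22] → .
    (6,4)@(13, 9): e=[18,0,2] → X  [on edge]
    (7,4)@(15, 9): e=[22,-20,18] → .
    (5,5)@(11, 11): e=[22,0,-2] → .  [on edge]
    (6,5)@(13, 11): e=[26,-20,14] → .
    (4,6)@(9, 13): e=[26,0,-6] → .  [on edge]
    (3,7)@(7, 15): e=[30,0,-10] → .  [on edge]
    (2,8)@(5, 17): e=[34,0,-14] → .  [on edge]
    (1,9)@(3, 19): e=[38,0,-18] → .  [on edge]
  covered (5 px):
    . . . . . . . . . . X
    . . . . . . . . . X .
    . . . . . . . . X . .
    . . . . . . . X . . .
    . . . . . . X . . . .
    . . . . . . . . . . .
    . . . . . . . . . . .
    . . . . . . . . . . .
    . . . . . . . . . . .
    . . . . . . . . . . .
T2:
  2·area = 28
  edge (14, 16)→(12, 0): d=(-2,-16) inclusive
  edge (12, 0)→(14, 2): d=(2,2) inclusive
  edge (14, 2)→(14, 16): d=(0,14) inclusive
    (6,0)@(13, 1): e=[14,0,14] → X  [on edge]
    (7,0)@(15, 1): e=[46,-4,-14] → .
    (6,1)@(13, 3): e=[10,4,14] → X
    (7,1)@(15, 3): e=[42,0,-14] → .  [on edge]
    (6,2)@(13, 5): e=[6,8,14] → X
    (7,2)@(15, 5): e=[38,4,-14] → .
    (8,2)@(17, 5): e=[70,0,-42] → .  [on edge]
    (6,3)@(13, 7): e=[2,12,14] → X
    (7,3)@(15, 7): e=[34,8,-14] → .
    (9,3)@(19, 7): e=[98,0,-70] → .  [on edge]
    (6,4)@(13, 9): e=[-2,16,14] → .
    (10,4)@(21, 9): e=[126,0,-98] → .  [on edge]
  covered (4 px):
    . . . . . . X . . . .
    . . . . . . X . . . .
    . . . . . . X . . . .
    . . . . . . X . . . .
    . . . . . . . . . . .
    . . . . . . . . . . .
    . . . . . . . . . . .
    . . . . . . . . . . .
    . . . . . . . . . . .
    . . . . . . . . . . .

Result: [46,143,3]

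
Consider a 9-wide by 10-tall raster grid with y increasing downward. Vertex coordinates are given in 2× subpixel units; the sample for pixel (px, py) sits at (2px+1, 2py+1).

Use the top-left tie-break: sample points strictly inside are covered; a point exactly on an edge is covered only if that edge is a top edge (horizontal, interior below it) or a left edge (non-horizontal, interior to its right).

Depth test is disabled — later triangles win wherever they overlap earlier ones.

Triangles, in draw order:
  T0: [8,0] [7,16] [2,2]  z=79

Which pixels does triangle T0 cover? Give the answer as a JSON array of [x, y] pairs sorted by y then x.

T0:
  2·area = 94
  edge (8, 0)→(7, 16): d=(-1,16) right/bottom  bias=-1
  edge (7, 16)→(2, 2): d=(-5,-14) top-left  bias=+0
  edge (2, 2)→(8, 0): d=(6,-2) top-left  bias=+0
    (2,0)@(5, 1): e=[47,47,0] → █  [on edge]
    (3,0)@(7, 1): e=[15,75,4] → █
    (4,0)@(9, 1): e=[-17,103,8] → ·
    (1,1)@(3, 3): e=[77,9,8] → █
    (4,1)@(9, 3): e=[-19,93,20] → ·
    (1,2)@(3, 5): e=[75,-1,20] → ·
    (2,2)@(5, 5): e=[43,27,24] → █
    (4,2)@(9, 5): e=[-21,83,32] → ·
    (2,3)@(5, 7): e=[41,17,36] → █
    (4,3)@(9, 7): e=[-23,73,44] → ·
    (2,4)@(5, 9): e=[39,7,48] → █
    (4,4)@(9, 9): e=[-25,63,56] → ·
  covered (14 px):
    · · █ █ · · · · ·
    · █ █ █ · · · · ·
    · · █ █ · · · · ·
    · · █ █ · · · · ·
    · · █ █ · · · · ·
    · · · █ · · · · ·
    · · · █ · · · · ·
    · · · █ · · · · ·
    · · · · · · · · ·
    · · · · · · · · ·

Final: [[2,0],[3,0],[1,1],[2,1],[3,1],[2,2],[3,2],[2,3],[3,3],[2,4],[3,4],[3,5],[3,6],[3,7]]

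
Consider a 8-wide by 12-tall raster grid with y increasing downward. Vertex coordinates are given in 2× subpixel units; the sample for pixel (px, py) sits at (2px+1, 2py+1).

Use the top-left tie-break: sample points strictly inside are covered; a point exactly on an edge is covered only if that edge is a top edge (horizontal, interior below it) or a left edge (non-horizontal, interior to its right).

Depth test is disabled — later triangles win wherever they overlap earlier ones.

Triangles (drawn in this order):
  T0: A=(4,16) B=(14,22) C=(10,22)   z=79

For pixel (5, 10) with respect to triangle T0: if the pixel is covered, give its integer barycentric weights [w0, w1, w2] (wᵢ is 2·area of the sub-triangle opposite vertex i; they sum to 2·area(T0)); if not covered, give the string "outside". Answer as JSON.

T0:
  2·area = 24
  edge (4, 16)→(14, 22): d=(10,6) right/bottom  bias=-1
  edge (14, 22)→(10, 22): d=(-4,0) right/bottom  bias=-1
  edge (10, 22)→(4, 16): d=(-6,-6) top-left  bias=+0
    (0,6)@(1, 13): e=[-12,36,0] → .  [on edge]
    (1,7)@(3, 15): e=[-4,28,0] → .  [on edge]
    (2,8)@(5, 17): e=[4,20,0] → X  [on edge]
    (3,8)@(7, 17): e=[-8,20,12] → .
    (2,9)@(5, 19): e=[24,12,-12] → .
    (3,9)@(7, 19): e=[12,12,0] → X  [on edge]
    (4,9)@(9, 19): e=[0,12,12] → .  [on edge]
    (3,10)@(7, 21): e=[32,4,-12] → .
    (4,10)@(9, 21): e=[20,4,0] → X  [on edge]
    (5,10)@(11, 21): e=[8,4,12] → X
    (6,10)@(13, 21): e=[-4,4,24] → .
    (4,11)@(9, 23): e=[40,-4,-12] → .
    (5,11)@(11, 23): e=[28,-4,0] → .  [on edge]
  covered (4 px):
    . . . . . . . .
    . . . . . . . .
    . . . . . . . .
    . . . . . . . .
    . . . . . . . .
    . . . . . . . .
    . . . . . . . .
    . . . . . . . .
    . . X . . . . .
    . . . X . . . .
    . . . . X X . .
    . . . . . . . .

Final: [4,12,8]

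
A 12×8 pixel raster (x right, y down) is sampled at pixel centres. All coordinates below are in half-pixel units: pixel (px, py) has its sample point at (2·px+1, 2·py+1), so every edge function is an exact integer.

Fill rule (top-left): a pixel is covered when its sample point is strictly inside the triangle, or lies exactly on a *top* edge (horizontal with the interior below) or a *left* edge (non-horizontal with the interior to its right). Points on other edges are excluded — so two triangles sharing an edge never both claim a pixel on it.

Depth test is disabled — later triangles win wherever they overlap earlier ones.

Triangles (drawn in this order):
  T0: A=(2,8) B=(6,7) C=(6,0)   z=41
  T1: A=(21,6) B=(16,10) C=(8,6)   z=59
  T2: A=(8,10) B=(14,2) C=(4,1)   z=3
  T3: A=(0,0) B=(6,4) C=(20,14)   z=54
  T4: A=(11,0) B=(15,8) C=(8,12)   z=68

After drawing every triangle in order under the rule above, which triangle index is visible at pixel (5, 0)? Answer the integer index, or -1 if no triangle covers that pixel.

T0:
  2·area = 28  (B↔C swapped to make it positive)
  edge (2, 8)→(6, 0): d=(4,-8) top-left  bias=+0
  edge (6, 0)→(6, 7): d=(0,7) right/bottom  bias=-1
  edge (6, 7)→(2, 8): d=(-4,1) right/bottom  bias=-1
    (2,1)@(5, 3): e=[4,7,17] → █
    (3,1)@(7, 3): e=[20,-7,15] → ·
    (2,2)@(5, 5): e=[12,7,9] → █
    (3,2)@(7, 5): e=[28,-7,7] → ·
    (1,3)@(3, 7): e=[4,21,3] → █
    (3,3)@(7, 7): e=[36,-7,-1] → ·
    (1,4)@(3, 9): e=[12,21,-5] → ·
    (2,4)@(5, 9): e=[28,7,-7] → ·
  covered (4 px):
    · · · · · · · · · · · ·
    · · █ · · · · · · · · ·
    · · █ · · · · · · · · ·
    · █ █ · · · · · · · · ·
    · · · · · · · · · · · ·
    · · · · · · · · · · · ·
    · · · · · · · · · · · ·
    · · · · · · · · · · · ·
T1:
  2·area = 52
  edge (21, 6)→(16, 10): d=(-5,4) right/bottom  bias=-1
  edge (16, 10)→(8, 6): d=(-8,-4) top-left  bias=+0
  edge (8, 6)→(21, 6): d=(13,0) top-left  bias=+0
    (5,3)@(11, 7): e=[35,4,13] → █
    (6,3)@(13, 7): e=[27,12,13] → █
    (7,3)@(15, 7): e=[19,20,13] → █
    (8,3)@(17, 7): e=[11,28,13] → █
    (9,3)@(19, 7): e=[3,36,13] → █
    (10,3)@(21, 7): e=[-5,44,13] → ·
    (5,4)@(11, 9): e=[25,-12,39] → ·
    (6,4)@(13, 9): e=[17,-4,39] → ·
    (7,4)@(15, 9): e=[9,4,39] → █
    (9,4)@(19, 9): e=[-7,20,39] → ·
    (7,5)@(15, 11): e=[-1,-12,65] → ·
    (8,5)@(17, 11): e=[-9,-4,65] → ·
  covered (7 px):
    · · · · · · · · · · · ·
    · · · · · · · · · · · ·
    · · · · · · · · · · · ·
    · · · · · █ █ █ █ █ · ·
    · · · · · · · █ █ · · ·
    · · · · · · · · · · · ·
    · · · · · · · · · · · ·
    · · · · · · · · · · · ·
T2:
  2·area = 86  (B↔C swapped to make it positive)
  edge (8, 10)→(4, 1): d=(-4,-9) top-left  bias=+0
  edge (4, 1)→(14, 2): d=(10,1) right/bottom  bias=-1
  edge (14, 2)→(8, 10): d=(-6,8) right/bottom  bias=-1
    (2,1)@(5, 3): e=[1,19,66] → █
    (3,1)@(7, 3): e=[19,17,50] → █
    (4,1)@(9, 3): e=[37,15,34] → █
    (5,1)@(11, 3): e=[55,13,18] → █
    (6,1)@(13, 3): e=[73,11,2] → █
    (7,1)@(15, 3): e=[91,9,-14] → ·
    (2,2)@(5, 5): e=[-7,39,54] → ·
    (3,2)@(7, 5): e=[11,37,38] → █
    (6,2)@(13, 5): e=[65,31,-10] → ·
    (3,3)@(7, 7): e=[3,57,26] → █
    (5,3)@(11, 7): e=[39,53,-6] → ·
    (3,4)@(7, 9): e=[-5,77,14] → ·
  covered (10 px):
    · · · · · · · · · · · ·
    · · █ █ █ █ █ · · · · ·
    · · · █ █ █ · · · · · ·
    · · · █ █ · · · · · · ·
    · · · · · · · · · · · ·
    · · · · · · · · · · · ·
    · · · · · · · · · · · ·
    · · · · · · · · · · · ·
T3:
  2·area = 4
  edge (0, 0)→(6, 4): d=(6,4) right/bottom  bias=-1
  edge (6, 4)→(20, 14): d=(14,10) right/bottom  bias=-1
  edge (20, 14)→(0, 0): d=(-20,-14) top-left  bias=+0
    (6,4)@(13, 9): e=[2,0,2] → ·  [on edge]
  covered (0 px):
    · · · · · · · · · · · ·
    · · · · · · · · · · · ·
    · · · · · · · · · · · ·
    · · · · · · · · · · · ·
    · · · · · · · · · · · ·
    · · · · · · · · · · · ·
    · · · · · · · · · · · ·
    · · · · · · · · · · · ·
T4:
  2·area = 72
  edge (11, 0)→(15, 8): d=(4,8) right/bottom  bias=-1
  edge (15, 8)→(8, 12): d=(-7,4) right/bottom  bias=-1
  edge (8, 12)→(11, 0): d=(3,-12) top-left  bias=+0
    (5,0)@(11, 1): e=[4,65,3] → █
    (6,0)@(13, 1): e=[-12,57,27] → ·
    (5,1)@(11, 3): e=[12,51,9] → █
    (6,1)@(13, 3): e=[-4,43,33] → ·
    (5,2)@(11, 5): e=[20,37,15] → █
    (6,2)@(13, 5): e=[4,29,39] → █
    (7,2)@(15, 5): e=[-12,21,63] → ·
    (5,3)@(11, 7): e=[28,23,21] → █
    (7,3)@(15, 7): e=[-4,7,69] → ·
    (4,4)@(9, 9): e=[52,17,3] → █
    (7,4)@(15, 9): e=[4,-7,75] → ·
    (4,5)@(9, 11): e=[60,3,9] → █
  covered (10 px):
    · · · · · █ · · · · · ·
    · · · · · █ · · · · · ·
    · · · · · █ █ · · · · ·
    · · · · · █ █ · · · · ·
    · · · · █ █ █ · · · · ·
    · · · · █ · · · · · · ·
    · · · · · · · · · · · ·
    · · · · · · · · · · · ·

Z-buffer (winner per pixel, '.' = empty):
  . . . . . 4 . . . . . .
  . . 2 2 2 4 2 . . . . .
  . . 0 2 2 4 4 . . . . .
  . 0 0 2 2 4 4 1 1 1 . .
  . . . . 4 4 4 1 1 . . .
  . . . . 4 . . . . . . .
  . . . . . . . . . . . .
  . . . . . . . . . . . .

Result: 4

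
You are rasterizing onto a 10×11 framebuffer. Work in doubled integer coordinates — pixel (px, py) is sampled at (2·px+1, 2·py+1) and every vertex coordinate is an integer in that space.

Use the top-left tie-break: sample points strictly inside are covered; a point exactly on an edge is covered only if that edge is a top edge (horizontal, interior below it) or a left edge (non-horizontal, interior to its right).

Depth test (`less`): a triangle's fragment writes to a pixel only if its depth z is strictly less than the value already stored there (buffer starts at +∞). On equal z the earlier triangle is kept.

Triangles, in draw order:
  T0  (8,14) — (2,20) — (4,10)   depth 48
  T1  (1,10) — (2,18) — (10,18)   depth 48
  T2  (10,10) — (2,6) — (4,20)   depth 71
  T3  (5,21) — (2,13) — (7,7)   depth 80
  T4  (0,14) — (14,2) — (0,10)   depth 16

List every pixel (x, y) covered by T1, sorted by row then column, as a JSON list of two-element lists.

T0:
  2·area = 48
  edge (8, 14)→(2, 20): d=(-6,6) right/bottom  bias=-1
  edge (2, 20)→(4, 10): d=(2,-10) top-left  bias=+0
  edge (4, 10)→(8, 14): d=(4,4) right/bottom  bias=-1
    (9,1)@(19, 3): e=[0,136,-88] → ·  [on edge]
    (2,2)@(5, 5): e=[72,0,-24] → ·  [on edge]
    (8,2)@(17, 5): e=[0,120,-72] → ·  [on edge]
    (0,3)@(1, 7): e=[84,-36,0] → ·  [on edge]
    (7,3)@(15, 7): e=[0,104,-56] → ·  [on edge]
    (1,4)@(3, 9): e=[60,-12,0] → ·  [on edge]
    (6,4)@(13, 9): e=[0,88,-40] → ·  [on edge]
    (2,5)@(5, 11): e=[36,12,0] → ·  [on edge]
    (5,5)@(11, 11): e=[0,72,-24] → ·  [on edge]
    (2,6)@(5, 13): e=[24,16,8] → #
    (3,6)@(7, 13): e=[12,36,0] → ·  [on edge]
    (4,6)@(9, 13): e=[0,56,-8] → ·  [on edge]
    (1,7)@(3, 15): e=[24,0,24] → #  [on edge]
    (3,7)@(7, 15): e=[0,40,8] → ·  [on edge]
    (4,7)@(9, 15): e=[-12,60,0] → ·  [on edge]
    (2,8)@(5, 17): e=[0,24,24] → ·  [on edge]
    (5,8)@(11, 17): e=[-36,84,0] → ·  [on edge]
    (1,9)@(3, 19): e=[0,8,40] → ·  [on edge]
    (6,9)@(13, 19): e=[-60,108,0] → ·  [on edge]
    (0,10)@(1, 21): e=[0,-8,56] → ·  [on edge]
    (7,10)@(15, 21): e=[-84,132,0] → ·  [on edge]
  covered (4 px):
    · · · · · · · · · ·
    · · · · · · · · · ·
    · · · · · · · · · ·
    · · · · · · · · · ·
    · · · · · · · · · ·
    · · · · · · · · · ·
    · · # · · · · · · ·
    · # # · · · · · · ·
    · # · · · · · · · ·
    · · · · · · · · · ·
    · · · · · · · · · ·
T1:
  2·area = 64  (B↔C swapped to make it positive)
  edge (1, 10)→(10, 18): d=(9,8) right/bottom  bias=-1
  edge (10, 18)→(2, 18): d=(-8,0) right/bottom  bias=-1
  edge (2, 18)→(1, 10): d=(-1,-8) top-left  bias=+0
    (1,6)@(3, 13): e=[11,40,13] → #
    (2,6)@(5, 13): e=[-5,40,29] → ·
    (1,7)@(3, 15): e=[29,24,11] → #
    (2,7)@(5, 15): e=[13,24,27] → #
    (3,7)@(7, 15): e=[-3,24,43] → ·
    (1,8)@(3, 17): e=[47,8,9] → #
    (3,8)@(7, 17): e=[15,8,41] → #
    (4,8)@(9, 17): e=[-1,8,57] → ·
    (1,9)@(3, 19): e=[65,-8,7] → ·
    (2,9)@(5, 19): e=[49,-8,23] → ·
    (3,9)@(7, 19): e=[33,-8,39] → ·
  covered (6 px):
    · · · · · · · · · ·
    · · · · · · · · · ·
    · · · · · · · · · ·
    · · · · · · · · · ·
    · · · · · · · · · ·
    · · · · · · · · · ·
    · # · · · · · · · ·
    · # # · · · · · · ·
    · # # # · · · · · ·
    · · · · · · · · · ·
    · · · · · · · · · ·
T2:
  2·area = 104  (B↔C swapped to make it positive)
  edge (10, 10)→(4, 20): d=(-6,10) right/bottom  bias=-1
  edge (4, 20)→(2, 6): d=(-2,-14) top-left  bias=+0
  edge (2, 6)→(10, 10): d=(8,4) right/bottom  bias=-1
    (6,2)@(13, 5): e=[0,156,-52] → ·  [on edge]
    (1,3)@(3, 7): e=[88,12,4] → #
    (2,3)@(5, 7): e=[68,40,-4] → ·
    (1,4)@(3, 9): e=[76,8,20] → #
    (2,4)@(5, 9): e=[56,36,12] → #
    (3,4)@(7, 9): e=[36,64,4] → #
    (4,4)@(9, 9): e=[16,92,-4] → ·
    (1,5)@(3, 11): e=[64,4,36] → #
    (4,5)@(9, 11): e=[4,88,12] → #
    (5,5)@(11, 11): e=[-16,116,4] → ·
    (1,6)@(3, 13): e=[52,0,52] → #  [on edge]
    (4,6)@(9, 13): e=[-8,84,28] → ·
    (3,7)@(7, 15): e=[0,52,52] → ·  [on edge]
  covered (13 px):
    · · · · · · · · · ·
    · · · · · · · · · ·
    · · · · · · · · · ·
    · # · · · · · · · ·
    · # # # · · · · · ·
    · # # # # · · · · ·
    · # # # · · · · · ·
    · · # · · · · · · ·
    · · # · · · · · · ·
    · · · · · · · · · ·
    · · · · · · · · · ·
T3:
  2·area = 58
  edge (5, 21)→(2, 13): d=(-3,-8) top-left  bias=+0
  edge (2, 13)→(7, 7): d=(5,-6) top-left  bias=+0
  edge (7, 7)→(5, 21): d=(-2,14) right/bottom  bias=-1
    (3,3)@(7, 7): e=[58,0,0] → ·  [on edge]
    (2,5)@(5, 11): e=[30,8,20] → #
    (3,5)@(7, 11): e=[46,20,-8] → ·
    (1,6)@(3, 13): e=[8,6,44] → #
    (3,6)@(7, 13): e=[40,30,-12] → ·
    (1,7)@(3, 15): e=[2,16,40] → #
    (3,7)@(7, 15): e=[34,40,-16] → ·
    (1,8)@(3, 17): e=[-4,26,36] → ·
    (2,8)@(5, 17): e=[12,38,8] → #
    (3,8)@(7, 17): e=[28,50,-20] → ·
    (2,9)@(5, 19): e=[6,48,4] → #
    (3,9)@(7, 19): e=[22,60,-24] → ·
    (2,10)@(5, 21): e=[0,58,0] → ·  [on edge]
  covered (7 px):
    · · · · · · · · · ·
    · · · · · · · · · ·
    · · · · · · · · · ·
    · · · · · · · · · ·
    · · · · · · · · · ·
    · · # · · · · · · ·
    · # # · · · · · · ·
    · # # · · · · · · ·
    · · # · · · · · · ·
    · · # · · · · · · ·
    · · · · · · · · · ·
T4:
  2·area = 56  (B↔C swapped to make it positive)
  edge (0, 14)→(0, 10): d=(0,-4) top-left  bias=+0
  edge (0, 10)→(14, 2): d=(14,-8) top-left  bias=+0
  edge (14, 2)→(0, 14): d=(-14,12) right/bottom  bias=-1
    (4,2)@(9, 5): e=[36,2,18] → #
    (5,2)@(11, 5): e=[44,18,-6] → ·
    (3,3)@(7, 7): e=[28,14,14] → #
    (4,3)@(9, 7): e=[36,30,-10] → ·
    (1,4)@(3, 9): e=[12,10,34] → #
    (2,4)@(5, 9): e=[20,26,10] → #
    (3,4)@(7, 9): e=[28,42,-14] → ·
    (0,5)@(1, 11): e=[4,22,30] → #
    (2,5)@(5, 11): e=[20,54,-18] → ·
    (0,6)@(1, 13): e=[4,50,2] → #
    (1,6)@(3, 13): e=[12,66,-22] → ·
    (0,7)@(1, 15): e=[4,78,-26] → ·
  covered (7 px):
    · · · · · · · · · ·
    · · · · · · · · · ·
    · · · · # · · · · ·
    · · · # · · · · · ·
    · # # · · · · · · ·
    # # · · · · · · · ·
    # · · · · · · · · ·
    · · · · · · · · · ·
    · · · · · · · · · ·
    · · · · · · · · · ·
    · · · · · · · · · ·

Result: [[1,6],[1,7],[2,7],[1,8],[2,8],[3,8]]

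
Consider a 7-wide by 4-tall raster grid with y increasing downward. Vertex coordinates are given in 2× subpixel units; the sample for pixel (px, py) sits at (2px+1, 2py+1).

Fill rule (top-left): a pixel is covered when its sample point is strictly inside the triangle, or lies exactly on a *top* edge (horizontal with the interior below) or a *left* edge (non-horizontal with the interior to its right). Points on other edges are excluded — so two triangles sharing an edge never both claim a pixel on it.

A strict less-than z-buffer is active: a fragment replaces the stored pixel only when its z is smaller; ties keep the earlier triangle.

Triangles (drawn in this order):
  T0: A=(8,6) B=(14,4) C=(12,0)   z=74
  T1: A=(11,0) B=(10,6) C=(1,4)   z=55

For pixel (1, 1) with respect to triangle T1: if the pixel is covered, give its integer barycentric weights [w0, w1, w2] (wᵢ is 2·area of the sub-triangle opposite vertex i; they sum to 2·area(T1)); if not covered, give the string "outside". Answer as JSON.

T0:
  2·area = 28  (B↔C swapped to make it positive)
  edge (8, 6)→(12, 0): d=(4,-6) top-left  bias=+0
  edge (12, 0)→(14, 4): d=(2,4) right/bottom  bias=-1
  edge (14, 4)→(8, 6): d=(-6,2) right/bottom  bias=-1
    (5,1)@(11, 3): e=[6,10,12] → █
    (6,1)@(13, 3): e=[18,2,8] → █
    (4,2)@(9, 5): e=[2,22,4] → █
    (5,2)@(11, 5): e=[14,14,0] → ·  [on edge]
    (6,2)@(13, 5): e=[26,6,-4] → ·
    (2,3)@(5, 7): e=[-14,42,0] → ·  [on edge]
    (4,3)@(9, 7): e=[10,26,-8] → ·
  covered (3 px):
    · · · · · · ·
    · · · · · █ █
    · · · · █ · ·
    · · · · · · ·
T1:
  2·area = 56
  edge (11, 0)→(10, 6): d=(-1,6) right/bottom  bias=-1
  edge (10, 6)→(1, 4): d=(-9,-2) top-left  bias=+0
  edge (1, 4)→(11, 0): d=(10,-4) top-left  bias=+0
    (4,0)@(9, 1): e=[11,43,2] → █
    (5,0)@(11, 1): e=[-1,47,10] → ·
    (2,1)@(5, 3): e=[33,17,6] → █
    (3,1)@(7, 3): e=[21,21,14] → █
    (5,1)@(11, 3): e=[-3,29,30] → ·
    (2,2)@(5, 5): e=[31,-1,26] → ·
    (3,2)@(7, 5): e=[19,3,34] → █
    (5,2)@(11, 5): e=[-5,11,50] → ·
    (3,3)@(7, 7): e=[17,-15,54] → ·
    (4,3)@(9, 7): e=[5,-11,62] → ·
  covered (6 px):
    · · · · █ · ·
    · · █ █ █ · ·
    · · · █ █ · ·
    · · · · · · ·

Result: "outside"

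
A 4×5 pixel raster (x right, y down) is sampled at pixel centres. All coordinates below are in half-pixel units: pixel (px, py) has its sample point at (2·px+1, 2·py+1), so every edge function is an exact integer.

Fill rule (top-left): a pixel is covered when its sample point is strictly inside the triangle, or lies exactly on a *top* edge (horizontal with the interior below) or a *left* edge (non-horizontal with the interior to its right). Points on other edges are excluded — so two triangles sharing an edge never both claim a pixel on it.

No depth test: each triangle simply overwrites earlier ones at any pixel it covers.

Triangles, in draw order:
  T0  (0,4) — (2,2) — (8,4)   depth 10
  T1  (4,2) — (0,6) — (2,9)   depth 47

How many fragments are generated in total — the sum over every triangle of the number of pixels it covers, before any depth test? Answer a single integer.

T0:
  2·area = 16
  edge (0, 4)→(2, 2): d=(2,-2) top-left  bias=+0
  edge (2, 2)→(8, 4): d=(6,2) right/bottom  bias=-1
  edge (8, 4)→(0, 4): d=(-8,0) right/bottom  bias=-1
    (1,0)@(3, 1): e=[0,-8,24] → ·  [on edge]
    (0,1)@(1, 3): e=[0,8,8] → #  [on edge]
    (1,1)@(3, 3): e=[4,4,8] → #
    (2,1)@(5, 3): e=[8,0,8] → ·  [on edge]
    (0,2)@(1, 5): e=[4,20,-8] → ·
    (1,2)@(3, 5): e=[8,16,-8] → ·
  covered (2 px):
    · · · ·
    # # · ·
    · · · ·
    · · · ·
    · · · ·
T1:
  2·area = 20  (B↔C swapped to make it positive)
  edge (4, 2)→(2, 9): d=(-2,7) right/bottom  bias=-1
  edge (2, 9)→(0, 6): d=(-2,-3) top-left  bias=+0
  edge (0, 6)→(4, 2): d=(4,-4) top-left  bias=+0
    (2,0)@(5, 1): e=[-5,25,0] → ·  [on edge]
    (1,1)@(3, 3): e=[5,15,0] → #  [on edge]
    (2,1)@(5, 3): e=[-9,21,8] → ·
    (0,2)@(1, 5): e=[15,5,0] → #  [on edge]
    (2,2)@(5, 5): e=[-13,17,16] → ·
    (0,3)@(1, 7): e=[11,1,8] → #
    (1,3)@(3, 7): e=[-3,7,16] → ·
    (0,4)@(1, 9): e=[7,-3,16] → ·
  covered (4 px):
    · · · ·
    · # · ·
    # # · ·
    # · · ·
    · · · ·

Result: 6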